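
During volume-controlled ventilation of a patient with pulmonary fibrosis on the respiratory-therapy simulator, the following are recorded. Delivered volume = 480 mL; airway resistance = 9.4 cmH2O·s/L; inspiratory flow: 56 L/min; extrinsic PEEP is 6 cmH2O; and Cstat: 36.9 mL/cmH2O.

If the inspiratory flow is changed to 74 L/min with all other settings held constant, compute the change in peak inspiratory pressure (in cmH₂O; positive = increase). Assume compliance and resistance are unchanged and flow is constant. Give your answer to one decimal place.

2.8

Flow: 56 L/min ÷ 60 = 0.9333 L/s.
New flow: 74 L/min ÷ 60 = 1.2333 L/s.
PIP = Vt/C + R·V̇ + PEEP (constant-flow equation of motion).
Only the resistive term changes: ΔPIP = R × ΔV̇ = 9.4 × (1.2333 − 0.9333) = 9.4 × 0.3 = 2.82 cmH2O.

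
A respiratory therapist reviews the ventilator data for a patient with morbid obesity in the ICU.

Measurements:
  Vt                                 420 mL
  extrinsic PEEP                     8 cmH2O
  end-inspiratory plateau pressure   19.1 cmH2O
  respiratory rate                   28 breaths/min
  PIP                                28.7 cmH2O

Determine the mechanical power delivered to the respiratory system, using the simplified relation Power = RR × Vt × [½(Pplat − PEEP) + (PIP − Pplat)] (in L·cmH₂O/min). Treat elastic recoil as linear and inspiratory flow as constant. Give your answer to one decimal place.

178.2

Per-breath work = Vt × [½(Pplat−PEEP) + (PIP−Pplat)] = 0.420 × [0.5×11.1 + 9.6] = 0.420 × 15.15 = 6.363 L·cmH2O.
Power = 28 × 6.363 = 178.16 L·cmH2O/min.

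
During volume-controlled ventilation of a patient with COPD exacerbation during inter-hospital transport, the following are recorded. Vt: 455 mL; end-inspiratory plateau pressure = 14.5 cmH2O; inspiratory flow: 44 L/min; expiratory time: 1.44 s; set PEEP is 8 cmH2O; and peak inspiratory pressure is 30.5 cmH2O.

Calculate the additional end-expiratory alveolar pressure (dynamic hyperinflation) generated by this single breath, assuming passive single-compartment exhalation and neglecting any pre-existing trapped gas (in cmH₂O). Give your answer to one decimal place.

Flow: 44 L/min ÷ 60 = 0.7333 L/s.
R = (PIP − Pplat)/V̇ = (30.5 − 14.5) / 0.7333 = 16.0/0.7333 = 21.819 cmH2O·s/L.
C = Vt/(Pplat − PEEP) = 455.0 / (14.5 − 8) = 455.0/6.5 = 70.0 mL/cmH2O.
τ = R × C = 21.819 × 0.07 L/cmH2O = 1.527 s.
Fraction remaining = e^(−Te/τ) = e^(−1.44/1.527) = 0.3894; trapped volume = 455.0 × 0.3894 = 177.18 mL.
Additional alveolar pressure from trapping ≈ V_trapped / C = 177.18 / 70.0 = 2.531 cmH2O.

2.5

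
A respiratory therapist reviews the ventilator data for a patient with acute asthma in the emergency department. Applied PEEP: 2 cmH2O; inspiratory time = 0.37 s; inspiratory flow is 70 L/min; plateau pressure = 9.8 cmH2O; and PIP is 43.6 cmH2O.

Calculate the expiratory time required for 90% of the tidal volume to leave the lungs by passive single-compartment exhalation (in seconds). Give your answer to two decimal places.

3.69

Flow: 70 L/min ÷ 60 = 1.1667 L/s.
Vt = flow × Ti = 1.1667 L/s × 0.37 s × 1000 mL/L = 431.68 mL.
R = (PIP − Pplat)/V̇ = (43.6 − 9.8) / 1.1667 = 33.8/1.1667 = 28.971 cmH2O·s/L.
C = Vt/(Pplat − PEEP) = 431.68 / (9.8 − 2) = 431.68/7.8 = 55.344 mL/cmH2O.
τ = R × C = 28.971 × 0.05534 L/cmH2O = 1.603 s.
t = −τ·ln(1 − 0.90) = −1.603·ln(0.1) = 3.691 s.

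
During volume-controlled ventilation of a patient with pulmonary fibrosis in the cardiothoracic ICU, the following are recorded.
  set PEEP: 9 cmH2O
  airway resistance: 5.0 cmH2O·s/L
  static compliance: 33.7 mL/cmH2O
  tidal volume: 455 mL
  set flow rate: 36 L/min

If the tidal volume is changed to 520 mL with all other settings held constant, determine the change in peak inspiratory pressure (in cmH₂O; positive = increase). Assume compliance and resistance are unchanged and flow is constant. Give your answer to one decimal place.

1.9

PIP = Vt/C + R·V̇ + PEEP (constant-flow equation of motion).
Only the elastic term changes: ΔPIP = ΔVt / C = (520 − 455) / 33.7 = 1.929 cmH2O.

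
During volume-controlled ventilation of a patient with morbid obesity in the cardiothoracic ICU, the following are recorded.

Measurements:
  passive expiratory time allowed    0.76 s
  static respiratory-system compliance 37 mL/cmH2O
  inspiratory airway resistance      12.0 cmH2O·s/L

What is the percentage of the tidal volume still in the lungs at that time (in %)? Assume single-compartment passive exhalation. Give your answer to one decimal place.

τ = R × C = 12.0 × 37 mL/cmH2O = 12.0 × 0.037 L/cmH2O = 0.444 s.
Passive exhalation: V(t)/V₀ = e^(−t/τ) = e^(−0.76/0.444) = 0.1806.
Fraction remaining = 0.1806 → 18.06%.

18.1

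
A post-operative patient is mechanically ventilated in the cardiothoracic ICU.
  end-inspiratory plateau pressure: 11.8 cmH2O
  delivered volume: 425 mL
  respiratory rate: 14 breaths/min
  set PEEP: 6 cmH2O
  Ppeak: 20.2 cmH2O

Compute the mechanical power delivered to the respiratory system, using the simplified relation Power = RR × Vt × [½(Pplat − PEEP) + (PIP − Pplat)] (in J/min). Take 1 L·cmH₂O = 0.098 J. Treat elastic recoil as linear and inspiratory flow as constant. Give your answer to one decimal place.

Per-breath work = Vt × [½(Pplat−PEEP) + (PIP−Pplat)] = 0.425 × [0.5×5.8 + 8.4] = 0.425 × 11.3 = 4.803 L·cmH2O.
Power = 14 × 4.803 = 67.242 L·cmH2O/min.
× 0.098 J/(L·cmH2O) → 6.59 J/min.

6.6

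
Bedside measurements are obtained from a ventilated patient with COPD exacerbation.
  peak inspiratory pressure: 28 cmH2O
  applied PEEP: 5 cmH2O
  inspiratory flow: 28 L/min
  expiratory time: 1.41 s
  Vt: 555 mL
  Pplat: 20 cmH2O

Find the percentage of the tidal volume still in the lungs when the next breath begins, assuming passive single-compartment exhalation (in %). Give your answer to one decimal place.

10.8

Flow: 28 L/min ÷ 60 = 0.4667 L/s.
R = (PIP − Pplat)/V̇ = (28 − 20) / 0.4667 = 8.0/0.4667 = 17.142 cmH2O·s/L.
C = Vt/(Pplat − PEEP) = 555.0 / (20 − 5) = 555.0/15.0 = 37.0 mL/cmH2O.
τ = R × C = 17.142 × 0.037 L/cmH2O = 0.6343 s.
Fraction remaining at end-expiration = e^(−Te/τ) = e^(−1.41/0.6343) = 0.1083 → 10.83%.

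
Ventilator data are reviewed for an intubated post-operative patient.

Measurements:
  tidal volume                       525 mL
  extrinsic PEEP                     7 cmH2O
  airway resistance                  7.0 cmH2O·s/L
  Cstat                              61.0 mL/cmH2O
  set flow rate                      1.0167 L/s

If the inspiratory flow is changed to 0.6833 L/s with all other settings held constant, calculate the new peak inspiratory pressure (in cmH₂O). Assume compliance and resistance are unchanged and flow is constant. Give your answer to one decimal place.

PIP = Vt/C + R·V̇ + PEEP (constant-flow equation of motion).
Only the resistive term changes: ΔPIP = R × ΔV̇ = 7.0 × (0.6833 − 1.0167) = 7.0 × -0.3334 = -2.334 cmH2O.
Original PIP = 525/61.0 + 7.0×1.0167 + 7 = 22.723 cmH2O; new PIP = 22.723 + (-2.334) = 20.389 cmH2O.

20.4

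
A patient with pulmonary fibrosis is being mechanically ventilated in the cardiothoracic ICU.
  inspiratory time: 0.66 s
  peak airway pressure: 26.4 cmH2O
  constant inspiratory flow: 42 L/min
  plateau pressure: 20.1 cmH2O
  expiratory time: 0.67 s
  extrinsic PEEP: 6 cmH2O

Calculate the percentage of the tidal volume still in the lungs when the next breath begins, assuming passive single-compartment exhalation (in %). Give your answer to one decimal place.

10.3

Flow: 42 L/min ÷ 60 = 0.7 L/s.
Vt = flow × Ti = 0.7 L/s × 0.66 s × 1000 mL/L = 462.0 mL.
R = (PIP − Pplat)/V̇ = (26.4 − 20.1) / 0.7 = 6.3/0.7 = 9.0 cmH2O·s/L.
C = Vt/(Pplat − PEEP) = 462.0 / (20.1 − 6) = 462.0/14.1 = 32.766 mL/cmH2O.
τ = R × C = 9.0 × 0.03277 L/cmH2O = 0.2949 s.
Fraction remaining at end-expiration = e^(−Te/τ) = e^(−0.67/0.2949) = 0.1031 → 10.31%.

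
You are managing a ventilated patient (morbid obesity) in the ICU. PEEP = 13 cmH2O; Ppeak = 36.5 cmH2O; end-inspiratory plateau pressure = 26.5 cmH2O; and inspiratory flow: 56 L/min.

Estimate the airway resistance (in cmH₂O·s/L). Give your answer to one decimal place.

10.7

Flow: 56 L/min ÷ 60 = 0.9333 L/s.
Raw = (PIP − Pplat) / flow = (36.5 − 26.5) / 0.9333 = 10.0 / 0.9333 = 10.715 cmH2O·s/L.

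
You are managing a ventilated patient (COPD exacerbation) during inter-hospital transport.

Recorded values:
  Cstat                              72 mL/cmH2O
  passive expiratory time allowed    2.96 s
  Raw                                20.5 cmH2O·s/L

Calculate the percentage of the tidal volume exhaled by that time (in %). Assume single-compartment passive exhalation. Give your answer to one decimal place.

τ = R × C = 20.5 × 72 mL/cmH2O = 20.5 × 0.072 L/cmH2O = 1.476 s.
Passive exhalation: V(t)/V₀ = e^(−t/τ) = e^(−2.96/1.476) = 0.1346.
Fraction exhaled = 1 − 0.1346 = 0.8654 → 86.54%.

86.5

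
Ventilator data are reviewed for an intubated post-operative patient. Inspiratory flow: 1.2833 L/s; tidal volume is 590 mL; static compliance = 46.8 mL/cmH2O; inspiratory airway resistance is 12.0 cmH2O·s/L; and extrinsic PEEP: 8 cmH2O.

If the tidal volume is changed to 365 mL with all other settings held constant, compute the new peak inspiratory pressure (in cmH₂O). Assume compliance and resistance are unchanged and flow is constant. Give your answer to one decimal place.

31.2

PIP = Vt/C + R·V̇ + PEEP (constant-flow equation of motion).
Only the elastic term changes: ΔPIP = ΔVt / C = (365 − 590) / 46.8 = -4.808 cmH2O.
Original PIP = 590/46.8 + 12.0×1.2833 + 8 = 36.006 cmH2O; new PIP = 36.006 + (-4.808) = 31.198 cmH2O.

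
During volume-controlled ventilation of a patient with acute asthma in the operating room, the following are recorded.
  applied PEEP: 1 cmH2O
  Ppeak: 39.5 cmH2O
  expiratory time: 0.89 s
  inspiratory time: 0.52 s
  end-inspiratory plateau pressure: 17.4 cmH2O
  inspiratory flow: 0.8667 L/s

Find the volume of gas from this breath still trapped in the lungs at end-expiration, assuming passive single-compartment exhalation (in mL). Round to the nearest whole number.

Vt = flow × Ti = 0.8667 L/s × 0.52 s × 1000 mL/L = 450.68 mL.
R = (PIP − Pplat)/V̇ = (39.5 − 17.4) / 0.8667 = 22.1/0.8667 = 25.499 cmH2O·s/L.
C = Vt/(Pplat − PEEP) = 450.68 / (17.4 − 1) = 450.68/16.4 = 27.48 mL/cmH2O.
τ = R × C = 25.499 × 0.02748 L/cmH2O = 0.7007 s.
Fraction remaining = e^(−Te/τ) = e^(−0.89/0.7007) = 0.2808.
Trapped volume = 450.68 × 0.2808 = 126.55 mL.

127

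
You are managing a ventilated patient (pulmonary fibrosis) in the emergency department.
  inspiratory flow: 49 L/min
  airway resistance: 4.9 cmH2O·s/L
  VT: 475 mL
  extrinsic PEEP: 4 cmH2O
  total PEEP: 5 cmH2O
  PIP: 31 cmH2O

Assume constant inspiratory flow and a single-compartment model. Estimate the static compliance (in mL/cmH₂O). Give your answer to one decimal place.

21.6

Flow: 49 L/min ÷ 60 = 0.8167 L/s.
Total PEEP = 5 cmH2O (set 4 + intrinsic 1); this is the baseline alveolar pressure.
Equation of motion (constant flow): PIP = Vt/C + R·V̇ + PEEP.
Vt/C = PIP − R·V̇ − PEEP = 31 − 4.9×0.8167 − 5 = 31 − 4.002 − 5 = 21.998 cmH2O.
C = Vt / 21.998 = 475 / 21.998 = 21.593 mL/cmH2O.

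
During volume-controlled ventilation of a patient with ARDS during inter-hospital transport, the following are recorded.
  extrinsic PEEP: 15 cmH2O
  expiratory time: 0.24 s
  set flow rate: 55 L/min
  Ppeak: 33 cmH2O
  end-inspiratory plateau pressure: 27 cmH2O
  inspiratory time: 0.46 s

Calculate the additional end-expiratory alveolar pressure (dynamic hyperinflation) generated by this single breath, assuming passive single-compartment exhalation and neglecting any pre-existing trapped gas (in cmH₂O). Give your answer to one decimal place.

Flow: 55 L/min ÷ 60 = 0.9167 L/s.
Vt = flow × Ti = 0.9167 L/s × 0.46 s × 1000 mL/L = 421.68 mL.
R = (PIP − Pplat)/V̇ = (33 − 27) / 0.9167 = 6.0/0.9167 = 6.545 cmH2O·s/L.
C = Vt/(Pplat − PEEP) = 421.68 / (27 − 15) = 421.68/12.0 = 35.14 mL/cmH2O.
τ = R × C = 6.545 × 0.03514 L/cmH2O = 0.23 s.
Fraction remaining = e^(−Te/τ) = e^(−0.24/0.23) = 0.3522; trapped volume = 421.68 × 0.3522 = 148.52 mL.
Additional alveolar pressure from trapping ≈ V_trapped / C = 148.52 / 35.14 = 4.227 cmH2O.

4.2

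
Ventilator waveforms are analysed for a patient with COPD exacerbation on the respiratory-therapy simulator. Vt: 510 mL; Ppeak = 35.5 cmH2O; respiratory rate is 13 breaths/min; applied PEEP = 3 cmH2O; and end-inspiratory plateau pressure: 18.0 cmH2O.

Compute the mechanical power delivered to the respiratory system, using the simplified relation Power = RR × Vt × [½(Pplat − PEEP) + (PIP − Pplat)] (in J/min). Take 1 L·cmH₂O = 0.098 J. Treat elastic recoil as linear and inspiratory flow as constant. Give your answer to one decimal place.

Per-breath work = Vt × [½(Pplat−PEEP) + (PIP−Pplat)] = 0.510 × [0.5×15.0 + 17.5] = 0.510 × 25.0 = 12.75 L·cmH2O.
Power = 13 × 12.75 = 165.75 L·cmH2O/min.
× 0.098 J/(L·cmH2O) → 16.244 J/min.

16.2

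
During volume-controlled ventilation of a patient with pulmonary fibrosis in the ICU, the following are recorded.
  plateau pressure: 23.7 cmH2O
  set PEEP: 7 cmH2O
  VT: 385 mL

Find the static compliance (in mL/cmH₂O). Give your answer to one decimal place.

Cstat = Vt / (Pplat − PEEP) = 385 / (23.7 − 7) = 385 / 16.7 = 23.054 mL/cmH2O.

23.1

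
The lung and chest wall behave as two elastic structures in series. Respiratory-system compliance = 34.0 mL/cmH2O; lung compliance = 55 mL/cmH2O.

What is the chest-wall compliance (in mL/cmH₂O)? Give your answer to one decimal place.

1/Ccw = 1/Crs − 1/CL.
1/Ccw = 1/34.0 − 1/55 = 0.01123.
Ccw = 89.047 mL/cmH2O.

89.0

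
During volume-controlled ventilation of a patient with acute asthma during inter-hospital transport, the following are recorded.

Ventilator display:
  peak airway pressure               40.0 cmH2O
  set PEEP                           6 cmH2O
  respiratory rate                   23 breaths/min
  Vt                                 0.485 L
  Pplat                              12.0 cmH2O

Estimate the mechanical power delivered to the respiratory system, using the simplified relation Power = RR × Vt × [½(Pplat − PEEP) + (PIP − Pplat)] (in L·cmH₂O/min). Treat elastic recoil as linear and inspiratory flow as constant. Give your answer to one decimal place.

345.8

Per-breath work = Vt × [½(Pplat−PEEP) + (PIP−Pplat)] = 0.485 × [0.5×6.0 + 28.0] = 0.485 × 31.0 = 15.035 L·cmH2O.
Power = 23 × 15.035 = 345.81 L·cmH2O/min.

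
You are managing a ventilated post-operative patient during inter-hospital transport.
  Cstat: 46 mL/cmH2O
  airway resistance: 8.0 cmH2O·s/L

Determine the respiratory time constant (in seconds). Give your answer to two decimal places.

τ = R × C = 8.0 × 46 mL/cmH2O = 8.0 × 0.046 L/cmH2O = 0.368 s.

0.37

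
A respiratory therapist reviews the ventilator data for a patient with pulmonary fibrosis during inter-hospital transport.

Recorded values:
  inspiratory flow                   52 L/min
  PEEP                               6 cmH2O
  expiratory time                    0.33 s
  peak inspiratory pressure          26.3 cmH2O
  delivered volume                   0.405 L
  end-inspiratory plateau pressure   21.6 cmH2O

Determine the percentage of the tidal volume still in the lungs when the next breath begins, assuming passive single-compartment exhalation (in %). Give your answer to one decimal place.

9.6

Flow: 52 L/min ÷ 60 = 0.8667 L/s.
R = (PIP − Pplat)/V̇ = (26.3 − 21.6) / 0.8667 = 4.7/0.8667 = 5.423 cmH2O·s/L.
C = Vt/(Pplat − PEEP) = 405.0 / (21.6 − 6) = 405.0/15.6 = 25.962 mL/cmH2O.
τ = R × C = 5.423 × 0.02596 L/cmH2O = 0.1408 s.
Fraction remaining at end-expiration = e^(−Te/τ) = e^(−0.33/0.1408) = 0.09597 → 9.597%.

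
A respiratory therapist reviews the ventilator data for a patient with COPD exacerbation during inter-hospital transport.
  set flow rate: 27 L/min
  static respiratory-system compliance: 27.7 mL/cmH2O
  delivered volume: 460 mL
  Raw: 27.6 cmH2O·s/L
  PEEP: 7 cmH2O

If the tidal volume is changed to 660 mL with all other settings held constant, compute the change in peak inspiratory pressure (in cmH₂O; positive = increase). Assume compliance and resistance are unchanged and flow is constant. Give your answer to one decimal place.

PIP = Vt/C + R·V̇ + PEEP (constant-flow equation of motion).
Only the elastic term changes: ΔPIP = ΔVt / C = (660 − 460) / 27.7 = 7.22 cmH2O.

7.2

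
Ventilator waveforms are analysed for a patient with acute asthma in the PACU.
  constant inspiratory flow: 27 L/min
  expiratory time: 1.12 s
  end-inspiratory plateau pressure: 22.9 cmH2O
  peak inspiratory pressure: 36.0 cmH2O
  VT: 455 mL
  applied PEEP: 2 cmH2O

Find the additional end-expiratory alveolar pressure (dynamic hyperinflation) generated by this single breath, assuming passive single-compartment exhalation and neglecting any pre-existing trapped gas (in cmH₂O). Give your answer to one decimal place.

3.6

Flow: 27 L/min ÷ 60 = 0.45 L/s.
R = (PIP − Pplat)/V̇ = (36.0 − 22.9) / 0.45 = 13.1/0.45 = 29.111 cmH2O·s/L.
C = Vt/(Pplat − PEEP) = 455.0 / (22.9 − 2) = 455.0/20.9 = 21.77 mL/cmH2O.
τ = R × C = 29.111 × 0.02177 L/cmH2O = 0.6337 s.
Fraction remaining = e^(−Te/τ) = e^(−1.12/0.6337) = 0.1708; trapped volume = 455.0 × 0.1708 = 77.714 mL.
Additional alveolar pressure from trapping ≈ V_trapped / C = 77.714 / 21.77 = 3.57 cmH2O.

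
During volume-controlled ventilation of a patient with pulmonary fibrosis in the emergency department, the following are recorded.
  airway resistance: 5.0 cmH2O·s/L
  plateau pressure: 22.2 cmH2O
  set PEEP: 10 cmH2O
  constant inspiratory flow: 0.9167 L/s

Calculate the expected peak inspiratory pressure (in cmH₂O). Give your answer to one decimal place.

PIP = Pplat + Raw × flow = 22.2 + 5.0 × 0.9167 = 22.2 + 4.584 = 26.784 cmH2O.

26.8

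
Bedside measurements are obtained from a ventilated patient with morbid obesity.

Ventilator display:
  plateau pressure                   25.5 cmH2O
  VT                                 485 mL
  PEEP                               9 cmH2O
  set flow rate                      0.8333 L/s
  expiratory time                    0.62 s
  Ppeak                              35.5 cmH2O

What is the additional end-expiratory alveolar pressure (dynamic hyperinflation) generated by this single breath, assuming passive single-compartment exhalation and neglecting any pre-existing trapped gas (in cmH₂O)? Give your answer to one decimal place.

R = (PIP − Pplat)/V̇ = (35.5 − 25.5) / 0.8333 = 10.0/0.8333 = 12.0 cmH2O·s/L.
C = Vt/(Pplat − PEEP) = 485.0 / (25.5 − 9) = 485.0/16.5 = 29.394 mL/cmH2O.
τ = R × C = 12.0 × 0.02939 L/cmH2O = 0.3527 s.
Fraction remaining = e^(−Te/τ) = e^(−0.62/0.3527) = 0.1724; trapped volume = 485.0 × 0.1724 = 83.614 mL.
Additional alveolar pressure from trapping ≈ V_trapped / C = 83.614 / 29.394 = 2.845 cmH2O.

2.8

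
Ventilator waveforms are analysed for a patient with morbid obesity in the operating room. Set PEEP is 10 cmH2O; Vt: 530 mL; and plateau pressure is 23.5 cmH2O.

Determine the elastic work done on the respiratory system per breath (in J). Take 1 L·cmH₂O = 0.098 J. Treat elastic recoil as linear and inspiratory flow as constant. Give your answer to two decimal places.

Elastic work ≈ ½ × (Pplat − PEEP) × Vt = 0.5 × (23.5 − 10) × 0.530 L = 0.5 × 13.5 × 0.530 = 3.578 L·cmH2O.
× 0.098 J/(L·cmH2O) → 0.3506 J.

0.35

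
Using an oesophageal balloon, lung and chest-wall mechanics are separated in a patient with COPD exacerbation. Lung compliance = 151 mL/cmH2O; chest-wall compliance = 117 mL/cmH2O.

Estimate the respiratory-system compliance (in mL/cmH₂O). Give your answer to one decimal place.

Lung and chest wall are elastances in series: 1/Crs = 1/CL + 1/Ccw.
1/Crs = 1/151 + 1/117 = 0.01517.
Crs = 65.92 mL/cmH2O.

65.9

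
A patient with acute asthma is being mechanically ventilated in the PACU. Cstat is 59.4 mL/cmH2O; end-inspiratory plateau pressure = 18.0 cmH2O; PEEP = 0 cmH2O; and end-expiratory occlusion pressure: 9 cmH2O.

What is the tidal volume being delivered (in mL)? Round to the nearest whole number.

End-expiratory occlusion gives total PEEP = 9 cmH2O (intrinsic PEEP = 9 − 0 = 9). Use total PEEP for the elastic gradient.
Vt = Cstat × (Pplat − PEEPtotal) = 59.4 × (18.0 − 9) = 59.4 × 9.0 = 534.6 mL.

535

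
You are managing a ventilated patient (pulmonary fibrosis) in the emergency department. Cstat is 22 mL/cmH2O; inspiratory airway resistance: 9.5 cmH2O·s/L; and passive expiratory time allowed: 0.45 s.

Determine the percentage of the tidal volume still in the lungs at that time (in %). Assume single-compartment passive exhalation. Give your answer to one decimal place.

τ = R × C = 9.5 × 22 mL/cmH2O = 9.5 × 0.022 L/cmH2O = 0.209 s.
Passive exhalation: V(t)/V₀ = e^(−t/τ) = e^(−0.45/0.209) = 0.1161.
Fraction remaining = 0.1161 → 11.61%.

11.6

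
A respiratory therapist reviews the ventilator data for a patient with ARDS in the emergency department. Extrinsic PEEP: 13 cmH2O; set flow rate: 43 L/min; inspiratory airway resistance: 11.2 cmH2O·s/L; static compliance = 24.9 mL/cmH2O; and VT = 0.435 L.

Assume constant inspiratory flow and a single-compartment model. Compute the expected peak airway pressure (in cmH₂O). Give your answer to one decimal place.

38.5

Flow: 43 L/min ÷ 60 = 0.7167 L/s.
Equation of motion (constant flow): PIP = Vt/C + R·V̇ + PEEP.
PIP = 435/24.9 + 11.2×0.7167 + 13 = 17.47 + 8.027 + 13 = 38.497 cmH2O.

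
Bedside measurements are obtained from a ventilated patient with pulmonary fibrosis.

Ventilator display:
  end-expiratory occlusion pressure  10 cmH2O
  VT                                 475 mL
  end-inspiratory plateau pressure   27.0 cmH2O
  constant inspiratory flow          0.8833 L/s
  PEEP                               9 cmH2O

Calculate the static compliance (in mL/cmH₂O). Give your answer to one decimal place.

End-expiratory occlusion gives total PEEP = 10 cmH2O (intrinsic PEEP = 10 − 9 = 1). Use total PEEP for the elastic gradient.
Cstat = Vt / (Pplat − PEEPtotal) = 475 / (27.0 − 10) = 475 / 17.0 = 27.941 mL/cmH2O.

27.9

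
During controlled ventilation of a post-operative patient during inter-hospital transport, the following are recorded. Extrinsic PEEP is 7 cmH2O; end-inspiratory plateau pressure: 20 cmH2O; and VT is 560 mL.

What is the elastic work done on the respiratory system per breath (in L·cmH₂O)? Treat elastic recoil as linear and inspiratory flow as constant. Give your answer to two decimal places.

3.64

Elastic work ≈ ½ × (Pplat − PEEP) × Vt = 0.5 × (20 − 7) × 0.560 L = 0.5 × 13.0 × 0.560 = 3.64 L·cmH2O.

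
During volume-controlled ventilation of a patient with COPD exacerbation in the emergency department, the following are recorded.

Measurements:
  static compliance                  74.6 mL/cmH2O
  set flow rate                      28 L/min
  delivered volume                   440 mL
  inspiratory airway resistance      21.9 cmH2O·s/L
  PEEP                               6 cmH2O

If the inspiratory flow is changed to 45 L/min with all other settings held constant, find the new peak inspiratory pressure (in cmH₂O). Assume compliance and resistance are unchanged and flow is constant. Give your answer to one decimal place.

28.3

Flow: 28 L/min ÷ 60 = 0.4667 L/s.
New flow: 45 L/min ÷ 60 = 0.75 L/s.
PIP = Vt/C + R·V̇ + PEEP (constant-flow equation of motion).
Only the resistive term changes: ΔPIP = R × ΔV̇ = 21.9 × (0.75 − 0.4667) = 21.9 × 0.2833 = 6.204 cmH2O.
Original PIP = 440/74.6 + 21.9×0.4667 + 6 = 22.119 cmH2O; new PIP = 22.119 + (6.204) = 28.323 cmH2O.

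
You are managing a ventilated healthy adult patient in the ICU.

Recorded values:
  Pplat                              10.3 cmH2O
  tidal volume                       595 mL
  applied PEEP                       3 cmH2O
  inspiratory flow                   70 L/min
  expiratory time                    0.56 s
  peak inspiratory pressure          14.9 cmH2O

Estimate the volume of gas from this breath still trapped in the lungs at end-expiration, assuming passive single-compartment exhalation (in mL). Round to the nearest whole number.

104

Flow: 70 L/min ÷ 60 = 1.1667 L/s.
R = (PIP − Pplat)/V̇ = (14.9 − 10.3) / 1.1667 = 4.6/1.1667 = 3.943 cmH2O·s/L.
C = Vt/(Pplat − PEEP) = 595.0 / (10.3 − 3) = 595.0/7.3 = 81.507 mL/cmH2O.
τ = R × C = 3.943 × 0.08151 L/cmH2O = 0.3214 s.
Fraction remaining = e^(−Te/τ) = e^(−0.56/0.3214) = 0.1751.
Trapped volume = 595.0 × 0.1751 = 104.18 mL.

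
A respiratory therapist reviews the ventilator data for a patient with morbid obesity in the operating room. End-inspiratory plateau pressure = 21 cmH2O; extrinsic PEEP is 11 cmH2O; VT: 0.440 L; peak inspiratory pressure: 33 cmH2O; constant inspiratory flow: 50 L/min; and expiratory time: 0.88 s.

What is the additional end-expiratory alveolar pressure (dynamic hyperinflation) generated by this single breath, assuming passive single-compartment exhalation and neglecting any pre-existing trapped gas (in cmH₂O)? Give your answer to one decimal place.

Flow: 50 L/min ÷ 60 = 0.8333 L/s.
R = (PIP − Pplat)/V̇ = (33 − 21) / 0.8333 = 12.0/0.8333 = 14.401 cmH2O·s/L.
C = Vt/(Pplat − PEEP) = 440.0 / (21 − 11) = 440.0/10.0 = 44.0 mL/cmH2O.
τ = R × C = 14.401 × 0.044 L/cmH2O = 0.6336 s.
Fraction remaining = e^(−Te/τ) = e^(−0.88/0.6336) = 0.2494; trapped volume = 440.0 × 0.2494 = 109.74 mL.
Additional alveolar pressure from trapping ≈ V_trapped / C = 109.74 / 44.0 = 2.494 cmH2O.

2.5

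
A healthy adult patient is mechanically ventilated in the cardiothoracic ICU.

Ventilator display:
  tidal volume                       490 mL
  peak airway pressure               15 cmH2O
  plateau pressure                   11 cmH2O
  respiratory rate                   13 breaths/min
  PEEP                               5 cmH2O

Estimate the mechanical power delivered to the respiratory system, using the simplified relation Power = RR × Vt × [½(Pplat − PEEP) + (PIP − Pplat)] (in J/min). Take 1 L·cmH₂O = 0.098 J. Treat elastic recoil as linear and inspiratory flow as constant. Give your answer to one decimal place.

Per-breath work = Vt × [½(Pplat−PEEP) + (PIP−Pplat)] = 0.490 × [0.5×6.0 + 4.0] = 0.490 × 7.0 = 3.43 L·cmH2O.
Power = 13 × 3.43 = 44.59 L·cmH2O/min.
× 0.098 J/(L·cmH2O) → 4.37 J/min.

4.4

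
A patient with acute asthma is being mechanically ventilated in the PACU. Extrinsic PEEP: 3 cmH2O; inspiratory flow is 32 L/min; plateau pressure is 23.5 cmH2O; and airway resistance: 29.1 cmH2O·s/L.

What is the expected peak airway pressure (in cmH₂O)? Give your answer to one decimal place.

Flow: 32 L/min ÷ 60 = 0.5333 L/s.
PIP = Pplat + Raw × flow = 23.5 + 29.1 × 0.5333 = 23.5 + 15.519 = 39.019 cmH2O.

39.0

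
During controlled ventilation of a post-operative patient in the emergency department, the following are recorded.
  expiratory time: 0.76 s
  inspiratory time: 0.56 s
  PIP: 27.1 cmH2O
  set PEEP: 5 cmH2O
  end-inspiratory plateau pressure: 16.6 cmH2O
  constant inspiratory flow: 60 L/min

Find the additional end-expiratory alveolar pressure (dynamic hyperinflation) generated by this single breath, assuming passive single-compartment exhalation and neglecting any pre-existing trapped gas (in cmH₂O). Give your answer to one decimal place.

Flow: 60 L/min ÷ 60 = 1 L/s.
Vt = flow × Ti = 1 L/s × 0.56 s × 1000 mL/L = 560.0 mL.
R = (PIP − Pplat)/V̇ = (27.1 − 16.6) / 1 = 10.5/1 = 10.5 cmH2O·s/L.
C = Vt/(Pplat − PEEP) = 560.0 / (16.6 − 5) = 560.0/11.6 = 48.276 mL/cmH2O.
τ = R × C = 10.5 × 0.04828 L/cmH2O = 0.5069 s.
Fraction remaining = e^(−Te/τ) = e^(−0.76/0.5069) = 0.2233; trapped volume = 560.0 × 0.2233 = 125.05 mL.
Additional alveolar pressure from trapping ≈ V_trapped / C = 125.05 / 48.276 = 2.59 cmH2O.

2.6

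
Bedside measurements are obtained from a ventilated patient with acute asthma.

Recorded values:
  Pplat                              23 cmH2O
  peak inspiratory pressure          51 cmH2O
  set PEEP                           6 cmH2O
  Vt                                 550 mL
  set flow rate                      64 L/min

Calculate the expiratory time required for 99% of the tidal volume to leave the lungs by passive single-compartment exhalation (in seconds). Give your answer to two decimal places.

Flow: 64 L/min ÷ 60 = 1.0667 L/s.
R = (PIP − Pplat)/V̇ = (51 − 23) / 1.0667 = 28.0/1.0667 = 26.249 cmH2O·s/L.
C = Vt/(Pplat − PEEP) = 550.0 / (23 − 6) = 550.0/17.0 = 32.353 mL/cmH2O.
τ = R × C = 26.249 × 0.03235 L/cmH2O = 0.8492 s.
t = −τ·ln(1 − 0.99) = −0.8492·ln(0.01) = 3.911 s.

3.91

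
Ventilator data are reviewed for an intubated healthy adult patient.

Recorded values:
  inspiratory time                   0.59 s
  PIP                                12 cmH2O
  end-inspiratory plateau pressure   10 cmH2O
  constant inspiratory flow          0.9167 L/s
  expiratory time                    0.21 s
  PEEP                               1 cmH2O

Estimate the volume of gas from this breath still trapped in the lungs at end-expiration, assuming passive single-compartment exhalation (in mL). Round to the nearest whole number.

109

Vt = flow × Ti = 0.9167 L/s × 0.59 s × 1000 mL/L = 540.85 mL.
R = (PIP − Pplat)/V̇ = (12 − 10) / 0.9167 = 2.0/0.9167 = 2.182 cmH2O·s/L.
C = Vt/(Pplat − PEEP) = 540.85 / (10 − 1) = 540.85/9.0 = 60.094 mL/cmH2O.
τ = R × C = 2.182 × 0.06009 L/cmH2O = 0.1311 s.
Fraction remaining = e^(−Te/τ) = e^(−0.21/0.1311) = 0.2015.
Trapped volume = 540.85 × 0.2015 = 108.98 mL.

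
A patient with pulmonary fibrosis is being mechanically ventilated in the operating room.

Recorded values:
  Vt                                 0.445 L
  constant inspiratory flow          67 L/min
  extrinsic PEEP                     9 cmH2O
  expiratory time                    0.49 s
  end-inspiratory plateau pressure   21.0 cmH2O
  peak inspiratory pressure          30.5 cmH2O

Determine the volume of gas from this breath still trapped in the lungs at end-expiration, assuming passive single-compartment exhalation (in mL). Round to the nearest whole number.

Flow: 67 L/min ÷ 60 = 1.1167 L/s.
R = (PIP − Pplat)/V̇ = (30.5 − 21.0) / 1.1167 = 9.5/1.1167 = 8.507 cmH2O·s/L.
C = Vt/(Pplat − PEEP) = 445.0 / (21.0 − 9) = 445.0/12.0 = 37.083 mL/cmH2O.
τ = R × C = 8.507 × 0.03708 L/cmH2O = 0.3154 s.
Fraction remaining = e^(−Te/τ) = e^(−0.49/0.3154) = 0.2115.
Trapped volume = 445.0 × 0.2115 = 94.118 mL.

94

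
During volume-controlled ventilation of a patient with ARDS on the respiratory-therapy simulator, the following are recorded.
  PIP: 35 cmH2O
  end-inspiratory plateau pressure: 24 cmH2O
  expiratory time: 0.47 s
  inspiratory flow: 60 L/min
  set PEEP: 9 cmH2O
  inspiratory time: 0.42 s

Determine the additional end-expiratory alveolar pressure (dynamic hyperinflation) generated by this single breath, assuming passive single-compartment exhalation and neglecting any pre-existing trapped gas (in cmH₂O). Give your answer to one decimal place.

Flow: 60 L/min ÷ 60 = 1 L/s.
Vt = flow × Ti = 1 L/s × 0.42 s × 1000 mL/L = 420.0 mL.
R = (PIP − Pplat)/V̇ = (35 − 24) / 1 = 11.0/1 = 11.0 cmH2O·s/L.
C = Vt/(Pplat − PEEP) = 420.0 / (24 − 9) = 420.0/15.0 = 28.0 mL/cmH2O.
τ = R × C = 11.0 × 0.028 L/cmH2O = 0.308 s.
Fraction remaining = e^(−Te/τ) = e^(−0.47/0.308) = 0.2174; trapped volume = 420.0 × 0.2174 = 91.308 mL.
Additional alveolar pressure from trapping ≈ V_trapped / C = 91.308 / 28.0 = 3.261 cmH2O.

3.3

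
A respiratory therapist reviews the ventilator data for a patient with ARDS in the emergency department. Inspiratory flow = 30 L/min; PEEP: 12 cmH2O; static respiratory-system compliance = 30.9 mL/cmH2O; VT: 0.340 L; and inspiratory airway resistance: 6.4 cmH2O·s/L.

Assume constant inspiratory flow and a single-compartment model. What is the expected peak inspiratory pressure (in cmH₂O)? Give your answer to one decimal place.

26.2

Flow: 30 L/min ÷ 60 = 0.5 L/s.
Equation of motion (constant flow): PIP = Vt/C + R·V̇ + PEEP.
PIP = 340/30.9 + 6.4×0.5 + 12 = 11.003 + 3.2 + 12 = 26.203 cmH2O.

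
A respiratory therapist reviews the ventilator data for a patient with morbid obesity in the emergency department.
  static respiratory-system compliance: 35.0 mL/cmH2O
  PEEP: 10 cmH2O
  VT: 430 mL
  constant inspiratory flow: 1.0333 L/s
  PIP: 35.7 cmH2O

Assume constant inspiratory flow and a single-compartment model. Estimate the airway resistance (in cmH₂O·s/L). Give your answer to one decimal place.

Equation of motion (constant flow): PIP = Vt/C + R·V̇ + PEEP.
R·V̇ = PIP − Vt/C − PEEP = 35.7 − 430/35.0 − 10 = 35.7 − 12.286 − 10 = 13.414 cmH2O.
R = 13.414 / 1.0333 = 12.982 cmH2O·s/L.

13.0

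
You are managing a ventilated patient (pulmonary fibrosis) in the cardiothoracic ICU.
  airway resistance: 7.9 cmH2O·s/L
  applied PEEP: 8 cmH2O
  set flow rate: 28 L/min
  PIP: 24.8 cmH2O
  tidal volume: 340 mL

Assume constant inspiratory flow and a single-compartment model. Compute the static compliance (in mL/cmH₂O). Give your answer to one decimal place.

Flow: 28 L/min ÷ 60 = 0.4667 L/s.
Equation of motion (constant flow): PIP = Vt/C + R·V̇ + PEEP.
Vt/C = PIP − R·V̇ − PEEP = 24.8 − 7.9×0.4667 − 8 = 24.8 − 3.687 − 8 = 13.113 cmH2O.
C = Vt / 13.113 = 340 / 13.113 = 25.928 mL/cmH2O.

25.9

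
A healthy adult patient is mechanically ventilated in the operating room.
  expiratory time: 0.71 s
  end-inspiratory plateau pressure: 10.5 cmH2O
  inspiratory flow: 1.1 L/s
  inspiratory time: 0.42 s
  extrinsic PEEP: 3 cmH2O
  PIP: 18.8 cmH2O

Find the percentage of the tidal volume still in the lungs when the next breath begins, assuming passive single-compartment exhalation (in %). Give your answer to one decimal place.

Vt = flow × Ti = 1.1 L/s × 0.42 s × 1000 mL/L = 462.0 mL.
R = (PIP − Pplat)/V̇ = (18.8 − 10.5) / 1.1 = 8.3/1.1 = 7.545 cmH2O·s/L.
C = Vt/(Pplat − PEEP) = 462.0 / (10.5 − 3) = 462.0/7.5 = 61.6 mL/cmH2O.
τ = R × C = 7.545 × 0.0616 L/cmH2O = 0.4648 s.
Fraction remaining at end-expiration = e^(−Te/τ) = e^(−0.71/0.4648) = 0.2171 → 21.71%.

21.7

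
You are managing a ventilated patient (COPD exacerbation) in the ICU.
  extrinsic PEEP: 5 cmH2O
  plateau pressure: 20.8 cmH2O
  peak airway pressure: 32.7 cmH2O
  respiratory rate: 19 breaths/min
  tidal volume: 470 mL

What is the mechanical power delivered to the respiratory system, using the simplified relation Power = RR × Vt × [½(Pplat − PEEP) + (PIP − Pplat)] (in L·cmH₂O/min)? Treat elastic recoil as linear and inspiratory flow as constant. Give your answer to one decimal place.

Per-breath work = Vt × [½(Pplat−PEEP) + (PIP−Pplat)] = 0.470 × [0.5×15.8 + 11.9] = 0.470 × 19.8 = 9.306 L·cmH2O.
Power = 19 × 9.306 = 176.81 L·cmH2O/min.

176.8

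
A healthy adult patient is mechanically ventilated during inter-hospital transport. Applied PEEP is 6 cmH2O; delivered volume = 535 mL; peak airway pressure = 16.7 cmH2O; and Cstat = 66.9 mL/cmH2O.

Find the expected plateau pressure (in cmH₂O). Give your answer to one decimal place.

Pplat = PEEP + Vt / Cstat = 6 + 535 / 66.9 = 6 + 7.997 = 13.997 cmH2O.

14.0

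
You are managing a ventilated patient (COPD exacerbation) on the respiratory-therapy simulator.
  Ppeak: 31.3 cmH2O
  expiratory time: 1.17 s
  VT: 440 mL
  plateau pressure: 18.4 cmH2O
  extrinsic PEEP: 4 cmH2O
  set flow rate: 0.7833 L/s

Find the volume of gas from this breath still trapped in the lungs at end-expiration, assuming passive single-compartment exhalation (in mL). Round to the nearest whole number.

43

R = (PIP − Pplat)/V̇ = (31.3 − 18.4) / 0.7833 = 12.9/0.7833 = 16.469 cmH2O·s/L.
C = Vt/(Pplat − PEEP) = 440.0 / (18.4 − 4) = 440.0/14.4 = 30.556 mL/cmH2O.
τ = R × C = 16.469 × 0.03056 L/cmH2O = 0.5033 s.
Fraction remaining = e^(−Te/τ) = e^(−1.17/0.5033) = 0.09782.
Trapped volume = 440.0 × 0.09782 = 43.041 mL.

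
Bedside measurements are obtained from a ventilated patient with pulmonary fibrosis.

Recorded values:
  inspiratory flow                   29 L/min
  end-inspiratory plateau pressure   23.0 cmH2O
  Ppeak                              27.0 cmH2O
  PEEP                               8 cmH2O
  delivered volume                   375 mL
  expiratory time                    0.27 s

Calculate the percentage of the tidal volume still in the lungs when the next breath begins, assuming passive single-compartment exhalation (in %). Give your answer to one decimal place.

Flow: 29 L/min ÷ 60 = 0.4833 L/s.
R = (PIP − Pplat)/V̇ = (27.0 − 23.0) / 0.4833 = 4.0/0.4833 = 8.276 cmH2O·s/L.
C = Vt/(Pplat − PEEP) = 375.0 / (23.0 − 8) = 375.0/15.0 = 25.0 mL/cmH2O.
τ = R × C = 8.276 × 0.025 L/cmH2O = 0.2069 s.
Fraction remaining at end-expiration = e^(−Te/τ) = e^(−0.27/0.2069) = 0.2712 → 27.12%.

27.1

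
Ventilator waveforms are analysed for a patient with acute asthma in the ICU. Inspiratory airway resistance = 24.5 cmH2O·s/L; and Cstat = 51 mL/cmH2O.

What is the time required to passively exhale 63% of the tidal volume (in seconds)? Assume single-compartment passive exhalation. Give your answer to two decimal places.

τ = R × C = 24.5 × 51 mL/cmH2O = 24.5 × 0.051 L/cmH2O = 1.25 s.
Exhaled fraction f = 1 − e^(−t/τ) → t = −τ·ln(1 − f) = −1.25·ln(0.37) = 1.243 s.

1.24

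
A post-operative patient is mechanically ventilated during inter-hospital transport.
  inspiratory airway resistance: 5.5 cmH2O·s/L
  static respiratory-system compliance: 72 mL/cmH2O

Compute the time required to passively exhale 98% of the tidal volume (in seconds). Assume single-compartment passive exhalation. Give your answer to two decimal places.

τ = R × C = 5.5 × 72 mL/cmH2O = 5.5 × 0.072 L/cmH2O = 0.396 s.
Exhaled fraction f = 1 − e^(−t/τ) → t = −τ·ln(1 − f) = −0.396·ln(0.02) = 1.549 s.

1.55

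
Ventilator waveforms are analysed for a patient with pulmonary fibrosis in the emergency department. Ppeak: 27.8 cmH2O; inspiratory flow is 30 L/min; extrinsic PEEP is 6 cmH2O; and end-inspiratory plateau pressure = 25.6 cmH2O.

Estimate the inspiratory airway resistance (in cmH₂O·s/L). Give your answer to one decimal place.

4.4

Flow: 30 L/min ÷ 60 = 0.5 L/s.
Raw = (PIP − Pplat) / flow = (27.8 − 25.6) / 0.5 = 2.2 / 0.5 = 4.4 cmH2O·s/L.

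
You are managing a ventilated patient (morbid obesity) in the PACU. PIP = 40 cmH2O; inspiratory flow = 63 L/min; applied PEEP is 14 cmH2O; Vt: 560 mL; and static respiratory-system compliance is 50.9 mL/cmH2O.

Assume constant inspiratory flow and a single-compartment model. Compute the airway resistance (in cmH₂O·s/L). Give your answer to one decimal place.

14.3

Flow: 63 L/min ÷ 60 = 1.05 L/s.
Equation of motion (constant flow): PIP = Vt/C + R·V̇ + PEEP.
R·V̇ = PIP − Vt/C − PEEP = 40 − 560/50.9 − 14 = 40 − 11.002 − 14 = 14.998 cmH2O.
R = 14.998 / 1.05 = 14.284 cmH2O·s/L.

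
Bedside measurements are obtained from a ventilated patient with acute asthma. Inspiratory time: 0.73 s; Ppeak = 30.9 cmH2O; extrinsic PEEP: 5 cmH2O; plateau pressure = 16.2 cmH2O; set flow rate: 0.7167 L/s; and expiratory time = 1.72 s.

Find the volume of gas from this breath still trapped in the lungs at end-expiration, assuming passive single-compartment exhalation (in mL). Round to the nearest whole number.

87

Vt = flow × Ti = 0.7167 L/s × 0.73 s × 1000 mL/L = 523.19 mL.
R = (PIP − Pplat)/V̇ = (30.9 − 16.2) / 0.7167 = 14.7/0.7167 = 20.511 cmH2O·s/L.
C = Vt/(Pplat − PEEP) = 523.19 / (16.2 − 5) = 523.19/11.2 = 46.713 mL/cmH2O.
τ = R × C = 20.511 × 0.04671 L/cmH2O = 0.9581 s.
Fraction remaining = e^(−Te/τ) = e^(−1.72/0.9581) = 0.1661.
Trapped volume = 523.19 × 0.1661 = 86.902 mL.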